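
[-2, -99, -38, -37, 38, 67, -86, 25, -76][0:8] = [-2, -99, -38, -37, 38, 67, -86, 25]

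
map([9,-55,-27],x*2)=[18, -110, -54]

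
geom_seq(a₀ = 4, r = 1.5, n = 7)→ a_0 = 4*1.5^0 = 4.0
a_1 = 4*1.5^1 = 6.0
a_2 = 4*1.5^2 = 9.0
...
= [4.0, 6.0, 9.0, 13.5, 20.25, 30.375, 45.5625]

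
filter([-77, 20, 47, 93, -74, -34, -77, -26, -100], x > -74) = keep x where x > -74: -77✗, 20✓, 47✓, 93✓, -74✗, -34✓, -77✗, -26✓, -100✗
= [20, 47, 93, -34, -26]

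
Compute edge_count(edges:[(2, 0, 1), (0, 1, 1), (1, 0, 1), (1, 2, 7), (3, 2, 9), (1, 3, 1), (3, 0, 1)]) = 7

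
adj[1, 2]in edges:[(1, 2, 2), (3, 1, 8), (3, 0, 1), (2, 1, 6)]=2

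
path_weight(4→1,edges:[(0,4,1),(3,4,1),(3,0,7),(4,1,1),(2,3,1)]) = w(4→1)=1
= 1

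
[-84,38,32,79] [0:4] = [-84, 38, 32, 79]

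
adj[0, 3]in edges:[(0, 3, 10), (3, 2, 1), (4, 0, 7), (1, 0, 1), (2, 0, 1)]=10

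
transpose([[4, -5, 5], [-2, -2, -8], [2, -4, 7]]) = [[4, -2, 2], [-5, -2, -4], [5, -8, 7]]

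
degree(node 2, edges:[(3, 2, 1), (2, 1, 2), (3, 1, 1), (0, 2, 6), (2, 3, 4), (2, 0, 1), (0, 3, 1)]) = 5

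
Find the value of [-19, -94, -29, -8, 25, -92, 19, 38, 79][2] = -29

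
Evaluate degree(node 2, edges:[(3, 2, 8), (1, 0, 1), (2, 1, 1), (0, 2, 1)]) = incident: (3,2), (2,1), (0,2)
= 3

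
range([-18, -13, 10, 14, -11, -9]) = 32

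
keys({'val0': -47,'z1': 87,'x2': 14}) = ['val0', 'z1', 'x2']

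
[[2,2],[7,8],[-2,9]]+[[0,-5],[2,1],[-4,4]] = [[2, -3], [9, 9], [-6, 13]]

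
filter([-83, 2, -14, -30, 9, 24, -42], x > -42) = keep x where x > -42: -83✗, 2✓, -14✓, -30✓, 9✓, 24✓, -42✗
= [2, -14, -30, 9, 24]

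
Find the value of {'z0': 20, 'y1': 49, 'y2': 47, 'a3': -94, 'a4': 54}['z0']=20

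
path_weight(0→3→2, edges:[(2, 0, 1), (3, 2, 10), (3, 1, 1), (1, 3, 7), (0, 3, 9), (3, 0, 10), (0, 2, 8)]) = 19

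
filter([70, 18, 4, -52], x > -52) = keep x where x > -52: 70✓, 18✓, 4✓, -52✗
= [70, 18, 4]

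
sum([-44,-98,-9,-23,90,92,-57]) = (-44) + (-98) + (-9) + (-23) + 90 + 92 + (-57)
= -49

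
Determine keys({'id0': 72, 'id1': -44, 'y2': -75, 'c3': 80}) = ['id0', 'id1', 'y2', 'c3']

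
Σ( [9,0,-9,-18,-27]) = 9 + 0 + (-9) + (-18) + (-27)
= -45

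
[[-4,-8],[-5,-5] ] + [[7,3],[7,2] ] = [[3, -5], [2, -3]]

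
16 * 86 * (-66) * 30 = -2724480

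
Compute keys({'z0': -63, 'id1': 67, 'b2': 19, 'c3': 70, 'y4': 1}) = ['z0', 'id1', 'b2', 'c3', 'y4']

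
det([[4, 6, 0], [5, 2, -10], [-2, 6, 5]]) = 250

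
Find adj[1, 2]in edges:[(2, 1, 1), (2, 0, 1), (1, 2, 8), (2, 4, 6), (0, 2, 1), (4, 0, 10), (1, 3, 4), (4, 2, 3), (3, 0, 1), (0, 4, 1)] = 8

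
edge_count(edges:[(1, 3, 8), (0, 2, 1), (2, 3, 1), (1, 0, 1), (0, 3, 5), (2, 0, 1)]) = 6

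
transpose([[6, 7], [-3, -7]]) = [[6, -3], [7, -7]]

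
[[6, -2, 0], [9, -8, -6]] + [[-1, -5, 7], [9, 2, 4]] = [[5, -7, 7], [18, -6, -2]]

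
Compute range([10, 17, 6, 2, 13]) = 15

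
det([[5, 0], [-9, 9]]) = (5)*(9) - (0)*(-9)
= 45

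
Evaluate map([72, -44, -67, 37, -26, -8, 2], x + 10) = [82, -34, -57, 47, -16, 2, 12]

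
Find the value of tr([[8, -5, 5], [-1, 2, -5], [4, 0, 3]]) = 13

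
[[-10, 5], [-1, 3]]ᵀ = [[-10, -1], [5, 3]]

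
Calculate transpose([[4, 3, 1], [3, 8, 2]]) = [[4, 3], [3, 8], [1, 2]]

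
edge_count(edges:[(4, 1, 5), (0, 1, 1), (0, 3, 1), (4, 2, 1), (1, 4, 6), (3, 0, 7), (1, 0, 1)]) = 7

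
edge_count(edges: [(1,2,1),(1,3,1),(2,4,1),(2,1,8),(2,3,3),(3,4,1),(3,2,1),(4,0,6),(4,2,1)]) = 9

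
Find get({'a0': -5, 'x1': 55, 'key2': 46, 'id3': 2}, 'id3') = 2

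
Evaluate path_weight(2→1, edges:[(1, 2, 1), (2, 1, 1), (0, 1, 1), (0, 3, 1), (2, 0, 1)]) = w(2→1)=1
= 1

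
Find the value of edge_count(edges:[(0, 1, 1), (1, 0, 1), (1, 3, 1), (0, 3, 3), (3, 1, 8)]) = 5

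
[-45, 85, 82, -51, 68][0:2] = [-45, 85]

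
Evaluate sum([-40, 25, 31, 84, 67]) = (-40) + 25 + 31 + 84 + 67
= 167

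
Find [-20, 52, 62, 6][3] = 6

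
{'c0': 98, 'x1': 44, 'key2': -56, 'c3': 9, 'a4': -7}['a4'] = -7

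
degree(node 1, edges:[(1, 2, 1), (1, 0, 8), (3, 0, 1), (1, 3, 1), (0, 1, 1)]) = 4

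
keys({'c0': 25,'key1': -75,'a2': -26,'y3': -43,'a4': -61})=['c0', 'key1', 'a2', 'y3', 'a4']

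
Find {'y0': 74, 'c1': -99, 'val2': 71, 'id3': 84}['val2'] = 71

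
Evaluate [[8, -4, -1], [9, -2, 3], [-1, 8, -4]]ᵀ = [[8, 9, -1], [-4, -2, 8], [-1, 3, -4]]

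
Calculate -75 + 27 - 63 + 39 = -72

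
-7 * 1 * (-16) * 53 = 5936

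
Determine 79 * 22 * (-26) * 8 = -361504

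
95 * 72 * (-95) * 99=-64330200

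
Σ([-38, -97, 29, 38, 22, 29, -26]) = (-38) + (-97) + 29 + 38 + 22 + 29 + (-26)
= -43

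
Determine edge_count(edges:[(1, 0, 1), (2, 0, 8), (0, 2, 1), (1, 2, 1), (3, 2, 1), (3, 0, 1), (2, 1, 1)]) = 7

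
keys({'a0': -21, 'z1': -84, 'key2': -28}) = ['a0', 'z1', 'key2']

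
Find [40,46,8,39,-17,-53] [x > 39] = keep x where x > 39: 40✓, 46✓, 8✗, 39✗, -17✗, -53✗
= [40, 46]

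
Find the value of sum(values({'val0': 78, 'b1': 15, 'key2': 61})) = 78 + 15 + 61
= 154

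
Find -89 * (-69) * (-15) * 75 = -6908625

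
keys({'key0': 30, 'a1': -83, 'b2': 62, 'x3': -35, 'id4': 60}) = ['key0', 'a1', 'b2', 'x3', 'id4']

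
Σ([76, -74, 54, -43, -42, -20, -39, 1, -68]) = -155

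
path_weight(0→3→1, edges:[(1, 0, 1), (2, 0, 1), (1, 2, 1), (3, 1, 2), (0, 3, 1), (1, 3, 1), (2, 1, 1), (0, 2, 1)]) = 3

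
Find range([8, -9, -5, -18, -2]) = 26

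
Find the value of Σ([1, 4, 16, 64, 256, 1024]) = 1 + 4 + 16 + 64 + 256 + 1024
= 1365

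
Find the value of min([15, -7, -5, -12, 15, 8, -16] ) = -16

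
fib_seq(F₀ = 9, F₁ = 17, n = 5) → F_2 = F_1 + F_0 = 26
F_3 = F_2 + F_1 = 43
F_4 = F_3 + F_2 = 69
= [9, 17, 26, 43, 69]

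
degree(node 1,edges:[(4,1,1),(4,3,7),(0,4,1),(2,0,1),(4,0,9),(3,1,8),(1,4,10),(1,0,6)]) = 4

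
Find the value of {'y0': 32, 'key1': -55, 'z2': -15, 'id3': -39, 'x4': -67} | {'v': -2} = {'y0': 32, 'key1': -55, 'z2': -15, 'id3': -39, 'x4': -67, 'v': -2}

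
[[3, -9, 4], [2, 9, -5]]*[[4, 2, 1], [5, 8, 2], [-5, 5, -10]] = C[0][0] = (3)*(4) + (-9)*(5) + (4)*(-5) = -53
C[0][1] = (3)*(2) + (-9)*(8) + (4)*(5) = -46
C[0][2] = (3)*(1) + (-9)*(2) + (4)*(-10) = -55
C[1][0] = (2)*(4) + (9)*(5) + (-5)*(-5) = 78
C[1][1] = (2)*(2) + (9)*(8) + (-5)*(5) = 51
C[1][2] = (2)*(1) + (9)*(2) + (-5)*(-10) = 70
= [[-53, -46, -55], [78, 51, 70]]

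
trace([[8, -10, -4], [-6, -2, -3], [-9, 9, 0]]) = 6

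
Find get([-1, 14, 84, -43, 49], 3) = -43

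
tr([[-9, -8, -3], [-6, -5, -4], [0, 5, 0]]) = diagonal: (-9) + (-5) + 0
= -14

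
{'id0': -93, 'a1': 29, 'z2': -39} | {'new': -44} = {'id0': -93, 'a1': 29, 'z2': -39, 'new': -44}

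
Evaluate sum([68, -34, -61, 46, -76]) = 68 + (-34) + (-61) + 46 + (-76)
= -57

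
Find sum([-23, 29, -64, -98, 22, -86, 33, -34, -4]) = -225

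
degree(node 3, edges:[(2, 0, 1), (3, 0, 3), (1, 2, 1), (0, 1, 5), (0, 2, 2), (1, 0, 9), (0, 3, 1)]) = incident: (3,0), (0,3)
= 2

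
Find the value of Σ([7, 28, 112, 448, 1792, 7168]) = 7 + 28 + 112 + 448 + 1792 + 7168
= 9555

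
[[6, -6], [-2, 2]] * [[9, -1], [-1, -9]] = C[0][0] = (6)*(9) + (-6)*(-1) = 60
C[0][1] = (6)*(-1) + (-6)*(-9) = 48
C[1][0] = (-2)*(9) + (2)*(-1) = -20
C[1][1] = (-2)*(-1) + (2)*(-9) = -16
= [[60, 48], [-20, -16]]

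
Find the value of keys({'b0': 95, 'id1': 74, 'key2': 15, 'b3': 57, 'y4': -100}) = ['b0', 'id1', 'key2', 'b3', 'y4']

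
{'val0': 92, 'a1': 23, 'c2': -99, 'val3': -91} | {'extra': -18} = {'val0': 92, 'a1': 23, 'c2': -99, 'val3': -91, 'extra': -18}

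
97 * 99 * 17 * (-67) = -10937817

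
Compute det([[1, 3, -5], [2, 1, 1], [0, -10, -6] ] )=(1)*(1)*det([[1, 1], [-10, -6]]) + (-1)*(3)*det([[2, 1], [0, -6]]) + (1)*(-5)*det([[2, 1], [0, -10]])
= 4 + 36 + 100
= 140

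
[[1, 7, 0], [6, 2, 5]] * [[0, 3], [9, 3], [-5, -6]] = C[0][0] = (1)*(0) + (7)*(9) + (0)*(-5) = 63
C[0][1] = (1)*(3) + (7)*(3) + (0)*(-6) = 24
C[1][0] = (6)*(0) + (2)*(9) + (5)*(-5) = -7
C[1][1] = (6)*(3) + (2)*(3) + (5)*(-6) = -6
= [[63, 24], [-7, -6]]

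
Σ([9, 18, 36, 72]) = 135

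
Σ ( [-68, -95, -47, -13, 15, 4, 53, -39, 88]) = (-68) + (-95) + (-47) + (-13) + 15 + 4 + 53 + (-39) + 88
= -102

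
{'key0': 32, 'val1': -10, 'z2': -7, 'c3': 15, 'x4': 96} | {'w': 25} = {'key0': 32, 'val1': -10, 'z2': -7, 'c3': 15, 'x4': 96, 'w': 25}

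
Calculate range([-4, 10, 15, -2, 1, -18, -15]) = 33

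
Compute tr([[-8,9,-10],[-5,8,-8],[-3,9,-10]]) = -10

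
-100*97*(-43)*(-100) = -41710000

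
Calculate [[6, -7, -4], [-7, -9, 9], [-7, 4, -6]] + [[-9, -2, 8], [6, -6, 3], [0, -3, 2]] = [[-3, -9, 4], [-1, -15, 12], [-7, 1, -4]]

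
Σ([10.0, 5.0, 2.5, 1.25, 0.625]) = 10.0 + 5.0 + 2.5 + 1.25 + 0.625
= 19.375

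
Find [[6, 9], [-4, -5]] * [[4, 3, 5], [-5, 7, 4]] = [[-21, 81, 66], [9, -47, -40]]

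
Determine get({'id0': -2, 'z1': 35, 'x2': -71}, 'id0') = -2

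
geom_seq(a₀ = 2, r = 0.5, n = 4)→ [2.0, 1.0, 0.5, 0.25]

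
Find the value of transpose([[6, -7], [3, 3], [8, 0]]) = [[6, 3, 8], [-7, 3, 0]]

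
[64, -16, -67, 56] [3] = 56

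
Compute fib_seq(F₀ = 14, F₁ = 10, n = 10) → [14, 10, 24, 34, 58, 92, 150, 242, 392, 634]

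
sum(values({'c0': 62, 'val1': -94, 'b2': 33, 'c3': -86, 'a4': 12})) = -73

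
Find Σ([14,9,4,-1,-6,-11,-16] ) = -7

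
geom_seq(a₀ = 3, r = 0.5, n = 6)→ a_0 = 3*0.5^0 = 3.0
a_1 = 3*0.5^1 = 1.5
a_2 = 3*0.5^2 = 0.75
...
= [3.0, 1.5, 0.75, 0.375, 0.1875, 0.09375]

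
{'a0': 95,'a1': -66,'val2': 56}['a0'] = 95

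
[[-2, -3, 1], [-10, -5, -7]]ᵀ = [[-2, -10], [-3, -5], [1, -7]]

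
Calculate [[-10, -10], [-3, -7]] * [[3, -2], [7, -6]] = C[0][0] = (-10)*(3) + (-10)*(7) = -100
C[0][1] = (-10)*(-2) + (-10)*(-6) = 80
C[1][0] = (-3)*(3) + (-7)*(7) = -58
C[1][1] = (-3)*(-2) + (-7)*(-6) = 48
= [[-100, 80], [-58, 48]]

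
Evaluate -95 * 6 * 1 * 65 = -37050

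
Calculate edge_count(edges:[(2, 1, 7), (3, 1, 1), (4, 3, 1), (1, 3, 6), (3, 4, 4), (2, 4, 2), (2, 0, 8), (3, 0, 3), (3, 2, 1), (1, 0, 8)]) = 10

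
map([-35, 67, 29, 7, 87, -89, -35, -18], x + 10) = -35+10=-25, 67+10=77, 29+10=39, 7+10=17, 87+10=97, -89+10=-79, -35+10=-25, -18+10=-8
= [-25, 77, 39, 17, 97, -79, -25, -8]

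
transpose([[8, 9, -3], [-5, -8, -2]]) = [[8, -5], [9, -8], [-3, -2]]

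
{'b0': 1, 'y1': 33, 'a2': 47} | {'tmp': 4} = {'b0': 1, 'y1': 33, 'a2': 47, 'tmp': 4}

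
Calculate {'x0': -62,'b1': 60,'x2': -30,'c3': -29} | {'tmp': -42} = {'x0': -62, 'b1': 60, 'x2': -30, 'c3': -29, 'tmp': -42}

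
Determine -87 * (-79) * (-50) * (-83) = 28522950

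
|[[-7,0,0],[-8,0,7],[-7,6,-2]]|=294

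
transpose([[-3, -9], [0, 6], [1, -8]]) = [[-3, 0, 1], [-9, 6, -8]]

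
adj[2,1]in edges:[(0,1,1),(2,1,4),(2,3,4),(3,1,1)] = 4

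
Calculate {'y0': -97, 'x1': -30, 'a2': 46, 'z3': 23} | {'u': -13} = {'y0': -97, 'x1': -30, 'a2': 46, 'z3': 23, 'u': -13}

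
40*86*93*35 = 11197200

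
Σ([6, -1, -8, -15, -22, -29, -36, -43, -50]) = 6 + (-1) + (-8) + (-15) + (-22) + (-29) + (-36) + (-43) + (-50)
= -198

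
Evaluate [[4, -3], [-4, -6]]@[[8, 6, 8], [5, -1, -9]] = [[17, 27, 59], [-62, -18, 22]]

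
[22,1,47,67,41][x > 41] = keep x where x > 41: 22✗, 1✗, 47✓, 67✓, 41✗
= [47, 67]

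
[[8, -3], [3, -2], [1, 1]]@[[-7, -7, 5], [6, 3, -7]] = [[-74, -65, 61], [-33, -27, 29], [-1, -4, -2]]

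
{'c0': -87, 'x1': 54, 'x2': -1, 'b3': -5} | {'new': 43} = {'c0': -87, 'x1': 54, 'x2': -1, 'b3': -5, 'new': 43}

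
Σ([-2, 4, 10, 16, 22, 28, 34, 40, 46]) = 198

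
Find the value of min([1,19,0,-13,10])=-13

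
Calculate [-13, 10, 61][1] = 10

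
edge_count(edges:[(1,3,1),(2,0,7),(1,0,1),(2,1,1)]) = 4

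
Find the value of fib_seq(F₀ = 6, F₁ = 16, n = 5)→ F_2 = F_1 + F_0 = 22
F_3 = F_2 + F_1 = 38
F_4 = F_3 + F_2 = 60
= [6, 16, 22, 38, 60]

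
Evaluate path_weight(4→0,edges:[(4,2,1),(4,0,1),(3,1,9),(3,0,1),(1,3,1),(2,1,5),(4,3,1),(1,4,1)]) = w(4→0)=1
= 1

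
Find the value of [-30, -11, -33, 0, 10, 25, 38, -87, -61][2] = -33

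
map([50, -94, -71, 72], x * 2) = 50*2=100, -94*2=-188, -71*2=-142, 72*2=144
= [100, -188, -142, 144]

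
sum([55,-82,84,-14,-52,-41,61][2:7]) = 38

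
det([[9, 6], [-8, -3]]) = (9)*(-3) - (6)*(-8)
= 21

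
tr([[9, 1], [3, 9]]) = 18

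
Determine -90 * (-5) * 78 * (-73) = -2562300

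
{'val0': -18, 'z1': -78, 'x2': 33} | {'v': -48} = {'val0': -18, 'z1': -78, 'x2': 33, 'v': -48}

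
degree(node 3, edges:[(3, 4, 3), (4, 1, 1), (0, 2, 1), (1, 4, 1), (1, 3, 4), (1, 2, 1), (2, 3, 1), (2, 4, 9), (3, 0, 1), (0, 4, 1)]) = incident: (3,4), (1,3), (2,3), (3,0)
= 4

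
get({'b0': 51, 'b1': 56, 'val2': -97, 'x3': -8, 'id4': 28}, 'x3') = -8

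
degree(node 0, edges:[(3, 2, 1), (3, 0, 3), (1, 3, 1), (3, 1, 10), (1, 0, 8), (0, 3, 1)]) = incident: (3,0), (1,0), (0,3)
= 3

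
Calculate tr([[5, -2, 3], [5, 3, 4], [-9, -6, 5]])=13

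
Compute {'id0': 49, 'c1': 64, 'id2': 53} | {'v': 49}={'id0': 49, 'c1': 64, 'id2': 53, 'v': 49}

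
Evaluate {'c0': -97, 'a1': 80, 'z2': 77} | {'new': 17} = {'c0': -97, 'a1': 80, 'z2': 77, 'new': 17}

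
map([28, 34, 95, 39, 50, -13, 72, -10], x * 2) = 28*2=56, 34*2=68, 95*2=190, 39*2=78, 50*2=100, -13*2=-26, 72*2=144, -10*2=-20
= [56, 68, 190, 78, 100, -26, 144, -20]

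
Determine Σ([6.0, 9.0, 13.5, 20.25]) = 48.75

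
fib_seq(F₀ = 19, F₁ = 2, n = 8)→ [19, 2, 21, 23, 44, 67, 111, 178]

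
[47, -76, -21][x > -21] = [47]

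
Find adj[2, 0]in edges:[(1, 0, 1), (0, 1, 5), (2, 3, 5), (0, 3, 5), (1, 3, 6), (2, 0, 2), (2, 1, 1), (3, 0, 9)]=2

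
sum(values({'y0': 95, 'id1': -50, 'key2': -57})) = 95 + (-50) + (-57)
= -12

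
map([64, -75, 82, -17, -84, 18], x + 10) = 64+10=74, -75+10=-65, 82+10=92, -17+10=-7, -84+10=-74, 18+10=28
= [74, -65, 92, -7, -74, 28]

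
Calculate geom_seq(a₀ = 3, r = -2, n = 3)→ a_0 = 3*(-2)^0 = 3
a_1 = 3*(-2)^1 = -6
a_2 = 3*(-2)^2 = 12
= [3, -6, 12]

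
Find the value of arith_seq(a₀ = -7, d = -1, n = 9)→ [-7, -8, -9, -10, -11, -12, -13, -14, -15]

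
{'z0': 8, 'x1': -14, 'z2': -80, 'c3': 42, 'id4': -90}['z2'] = -80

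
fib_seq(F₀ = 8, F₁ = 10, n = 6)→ F_2 = F_1 + F_0 = 18
F_3 = F_2 + F_1 = 28
F_4 = F_3 + F_2 = 46
...
= [8, 10, 18, 28, 46, 74]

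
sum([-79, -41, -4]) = (-79) + (-41) + (-4)
= -124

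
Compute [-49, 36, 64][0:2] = [-49, 36]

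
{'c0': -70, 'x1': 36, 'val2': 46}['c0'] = -70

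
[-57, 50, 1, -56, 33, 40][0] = -57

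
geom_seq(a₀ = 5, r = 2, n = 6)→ [5, 10, 20, 40, 80, 160]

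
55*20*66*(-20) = -1452000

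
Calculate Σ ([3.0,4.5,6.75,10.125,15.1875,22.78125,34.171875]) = 3.0 + 4.5 + 6.75 + 10.125 + 15.1875 + 22.78125 + 34.171875
= 96.515625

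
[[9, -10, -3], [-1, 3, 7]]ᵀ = [[9, -1], [-10, 3], [-3, 7]]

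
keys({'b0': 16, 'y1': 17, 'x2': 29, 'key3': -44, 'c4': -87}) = ['b0', 'y1', 'x2', 'key3', 'c4']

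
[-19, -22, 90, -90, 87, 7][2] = 90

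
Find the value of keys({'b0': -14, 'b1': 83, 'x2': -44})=['b0', 'b1', 'x2']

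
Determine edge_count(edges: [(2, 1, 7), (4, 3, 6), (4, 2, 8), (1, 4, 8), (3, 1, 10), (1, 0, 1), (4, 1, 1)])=7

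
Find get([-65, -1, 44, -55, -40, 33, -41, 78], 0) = -65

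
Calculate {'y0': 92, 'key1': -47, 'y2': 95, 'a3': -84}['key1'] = -47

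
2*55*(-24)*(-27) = 71280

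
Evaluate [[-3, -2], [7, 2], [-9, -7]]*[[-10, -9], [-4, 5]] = C[0][0] = (-3)*(-10) + (-2)*(-4) = 38
C[0][1] = (-3)*(-9) + (-2)*(5) = 17
C[1][0] = (7)*(-10) + (2)*(-4) = -78
C[1][1] = (7)*(-9) + (2)*(5) = -53
C[2][0] = (-9)*(-10) + (-7)*(-4) = 118
C[2][1] = (-9)*(-9) + (-7)*(5) = 46
= [[38, 17], [-78, -53], [118, 46]]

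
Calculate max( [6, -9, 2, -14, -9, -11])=6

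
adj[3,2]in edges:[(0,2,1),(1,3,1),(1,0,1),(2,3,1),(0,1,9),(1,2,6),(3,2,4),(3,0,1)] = 4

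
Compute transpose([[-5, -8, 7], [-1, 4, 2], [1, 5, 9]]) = [[-5, -1, 1], [-8, 4, 5], [7, 2, 9]]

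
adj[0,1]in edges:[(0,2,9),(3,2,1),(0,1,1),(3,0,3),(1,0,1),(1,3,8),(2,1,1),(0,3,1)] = 1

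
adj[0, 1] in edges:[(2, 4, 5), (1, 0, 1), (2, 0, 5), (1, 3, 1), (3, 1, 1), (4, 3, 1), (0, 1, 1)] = 1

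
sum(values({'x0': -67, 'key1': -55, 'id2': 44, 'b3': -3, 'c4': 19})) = -62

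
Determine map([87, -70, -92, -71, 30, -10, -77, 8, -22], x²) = (87)²=7569, (-70)²=4900, (-92)²=8464, (-71)²=5041, (30)²=900, (-10)²=100, (-77)²=5929, (8)²=64, (-22)²=484
= [7569, 4900, 8464, 5041, 900, 100, 5929, 64, 484]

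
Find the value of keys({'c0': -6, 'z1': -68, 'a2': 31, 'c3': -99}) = ['c0', 'z1', 'a2', 'c3']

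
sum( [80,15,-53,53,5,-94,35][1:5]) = 20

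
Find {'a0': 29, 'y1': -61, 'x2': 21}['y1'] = -61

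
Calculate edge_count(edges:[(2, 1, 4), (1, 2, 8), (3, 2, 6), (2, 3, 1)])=4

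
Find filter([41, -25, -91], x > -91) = [41, -25]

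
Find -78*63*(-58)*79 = 22515948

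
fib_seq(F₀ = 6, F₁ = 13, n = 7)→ [6, 13, 19, 32, 51, 83, 134]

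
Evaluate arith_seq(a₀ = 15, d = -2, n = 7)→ [15, 13, 11, 9, 7, 5, 3]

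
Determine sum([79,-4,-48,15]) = 79 + (-4) + (-48) + 15
= 42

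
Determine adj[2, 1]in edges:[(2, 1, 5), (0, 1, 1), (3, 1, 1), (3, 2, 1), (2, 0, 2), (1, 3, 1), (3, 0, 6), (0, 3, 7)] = 5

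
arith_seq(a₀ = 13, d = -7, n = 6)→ a_0 = 13 + 0*-7 = 13
a_1 = 13 + 1*-7 = 6
a_2 = 13 + 2*-7 = -1
...
= [13, 6, -1, -8, -15, -22]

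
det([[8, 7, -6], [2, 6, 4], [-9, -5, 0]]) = -356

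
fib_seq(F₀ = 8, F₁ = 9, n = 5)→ [8, 9, 17, 26, 43]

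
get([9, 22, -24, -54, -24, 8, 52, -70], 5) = 8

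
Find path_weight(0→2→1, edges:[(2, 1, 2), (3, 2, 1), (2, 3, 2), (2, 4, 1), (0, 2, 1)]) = w(0→2)=1 + w(2→1)=2
= 3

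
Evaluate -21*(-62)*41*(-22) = -1174404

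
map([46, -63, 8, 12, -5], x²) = [2116, 3969, 64, 144, 25]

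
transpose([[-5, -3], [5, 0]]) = [[-5, 5], [-3, 0]]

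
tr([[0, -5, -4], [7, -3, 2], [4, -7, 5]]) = 2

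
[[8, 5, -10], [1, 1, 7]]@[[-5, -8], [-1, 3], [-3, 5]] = [[-15, -99], [-27, 30]]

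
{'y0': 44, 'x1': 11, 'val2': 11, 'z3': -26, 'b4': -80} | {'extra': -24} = {'y0': 44, 'x1': 11, 'val2': 11, 'z3': -26, 'b4': -80, 'extra': -24}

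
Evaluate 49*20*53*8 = 415520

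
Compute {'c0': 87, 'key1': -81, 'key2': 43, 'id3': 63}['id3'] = 63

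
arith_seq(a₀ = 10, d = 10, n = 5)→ a_0 = 10 + 0*10 = 10
a_1 = 10 + 1*10 = 20
a_2 = 10 + 2*10 = 30
...
= [10, 20, 30, 40, 50]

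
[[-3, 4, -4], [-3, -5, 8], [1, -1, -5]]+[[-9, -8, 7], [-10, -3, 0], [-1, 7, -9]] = [[-12, -4, 3], [-13, -8, 8], [0, 6, -14]]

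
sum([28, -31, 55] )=28 + (-31) + 55
= 52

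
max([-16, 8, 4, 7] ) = 8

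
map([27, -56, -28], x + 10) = [37, -46, -18]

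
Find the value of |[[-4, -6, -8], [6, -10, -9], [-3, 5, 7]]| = 190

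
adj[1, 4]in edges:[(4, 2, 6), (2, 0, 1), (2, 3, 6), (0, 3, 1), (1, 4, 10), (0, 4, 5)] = 10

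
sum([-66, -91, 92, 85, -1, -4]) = (-66) + (-91) + 92 + 85 + (-1) + (-4)
= 15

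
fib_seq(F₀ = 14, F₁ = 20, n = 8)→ F_2 = F_1 + F_0 = 34
F_3 = F_2 + F_1 = 54
F_4 = F_3 + F_2 = 88
...
= [14, 20, 34, 54, 88, 142, 230, 372]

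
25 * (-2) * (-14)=700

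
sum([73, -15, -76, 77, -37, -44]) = -22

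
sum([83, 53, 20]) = 83 + 53 + 20
= 156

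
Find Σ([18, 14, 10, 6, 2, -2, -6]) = 42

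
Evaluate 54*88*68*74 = 23912064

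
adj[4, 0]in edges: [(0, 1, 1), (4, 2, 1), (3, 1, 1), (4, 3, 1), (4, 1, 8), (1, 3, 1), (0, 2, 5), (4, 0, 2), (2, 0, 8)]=2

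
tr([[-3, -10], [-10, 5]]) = diagonal: (-3) + 5
= 2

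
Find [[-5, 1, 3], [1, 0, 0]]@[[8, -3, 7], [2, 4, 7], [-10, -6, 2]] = C[0][0] = (-5)*(8) + (1)*(2) + (3)*(-10) = -68
C[0][1] = (-5)*(-3) + (1)*(4) + (3)*(-6) = 1
C[0][2] = (-5)*(7) + (1)*(7) + (3)*(2) = -22
C[1][0] = (1)*(8) + (0)*(2) + (0)*(-10) = 8
C[1][1] = (1)*(-3) + (0)*(4) + (0)*(-6) = -3
C[1][2] = (1)*(7) + (0)*(7) + (0)*(2) = 7
= [[-68, 1, -22], [8, -3, 7]]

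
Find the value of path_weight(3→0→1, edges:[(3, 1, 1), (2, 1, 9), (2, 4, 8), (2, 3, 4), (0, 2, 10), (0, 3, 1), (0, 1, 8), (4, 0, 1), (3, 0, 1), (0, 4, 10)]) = 9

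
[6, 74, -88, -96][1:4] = [74, -88, -96]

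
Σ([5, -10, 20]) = 15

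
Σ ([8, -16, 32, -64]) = 8 + -16 + 32 + -64
= -40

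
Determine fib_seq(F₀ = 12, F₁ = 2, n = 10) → [12, 2, 14, 16, 30, 46, 76, 122, 198, 320]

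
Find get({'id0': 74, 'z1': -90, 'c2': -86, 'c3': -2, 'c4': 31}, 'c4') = 31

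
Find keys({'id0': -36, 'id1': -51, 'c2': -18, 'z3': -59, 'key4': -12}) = ['id0', 'id1', 'c2', 'z3', 'key4']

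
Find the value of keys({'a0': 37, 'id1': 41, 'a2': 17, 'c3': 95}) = ['a0', 'id1', 'a2', 'c3']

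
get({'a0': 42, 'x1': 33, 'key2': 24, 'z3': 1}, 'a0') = 42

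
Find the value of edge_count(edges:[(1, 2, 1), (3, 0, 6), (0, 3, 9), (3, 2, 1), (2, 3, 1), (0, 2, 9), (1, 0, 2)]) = 7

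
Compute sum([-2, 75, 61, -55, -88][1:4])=slice → [75, 61, -55]
75 + 61 + (-55)
= 81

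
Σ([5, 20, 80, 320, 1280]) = 5 + 20 + 80 + 320 + 1280
= 1705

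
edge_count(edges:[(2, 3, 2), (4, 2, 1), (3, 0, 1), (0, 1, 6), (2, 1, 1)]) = 5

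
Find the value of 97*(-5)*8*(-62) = 240560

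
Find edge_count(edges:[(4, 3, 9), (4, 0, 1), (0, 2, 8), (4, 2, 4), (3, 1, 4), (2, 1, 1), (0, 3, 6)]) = 7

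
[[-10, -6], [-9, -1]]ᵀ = [[-10, -9], [-6, -1]]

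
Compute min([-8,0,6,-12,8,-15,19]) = -15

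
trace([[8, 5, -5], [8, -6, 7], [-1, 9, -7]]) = -5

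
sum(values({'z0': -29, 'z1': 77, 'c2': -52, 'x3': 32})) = (-29) + 77 + (-52) + 32
= 28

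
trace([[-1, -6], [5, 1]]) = diagonal: (-1) + 1
= 0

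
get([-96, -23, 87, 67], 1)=-23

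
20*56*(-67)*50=-3752000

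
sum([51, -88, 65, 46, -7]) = 51 + (-88) + 65 + 46 + (-7)
= 67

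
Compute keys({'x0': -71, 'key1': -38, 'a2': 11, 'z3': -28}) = ['x0', 'key1', 'a2', 'z3']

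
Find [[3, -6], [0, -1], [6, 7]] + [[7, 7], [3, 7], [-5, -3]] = [[10, 1], [3, 6], [1, 4]]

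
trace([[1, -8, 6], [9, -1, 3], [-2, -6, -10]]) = diagonal: 1 + (-1) + (-10)
= -10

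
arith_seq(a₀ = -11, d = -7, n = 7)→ [-11, -18, -25, -32, -39, -46, -53]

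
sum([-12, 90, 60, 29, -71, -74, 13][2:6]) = -56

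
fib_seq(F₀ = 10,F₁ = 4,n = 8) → [10, 4, 14, 18, 32, 50, 82, 132]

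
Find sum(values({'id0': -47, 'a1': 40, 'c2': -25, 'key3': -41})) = -73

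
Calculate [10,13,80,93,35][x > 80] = [93]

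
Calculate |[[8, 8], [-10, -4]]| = 48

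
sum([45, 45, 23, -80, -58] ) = 45 + 45 + 23 + (-80) + (-58)
= -25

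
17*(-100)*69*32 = -3753600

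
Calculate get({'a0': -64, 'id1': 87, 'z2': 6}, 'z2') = 6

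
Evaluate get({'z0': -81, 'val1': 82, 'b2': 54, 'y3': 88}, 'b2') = 54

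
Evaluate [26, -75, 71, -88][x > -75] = [26, 71]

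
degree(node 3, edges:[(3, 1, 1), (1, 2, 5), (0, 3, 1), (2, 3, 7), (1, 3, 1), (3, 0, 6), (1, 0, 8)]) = 5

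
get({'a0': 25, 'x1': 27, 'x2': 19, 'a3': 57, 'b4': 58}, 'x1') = 27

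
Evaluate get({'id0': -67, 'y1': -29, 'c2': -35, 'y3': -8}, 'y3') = -8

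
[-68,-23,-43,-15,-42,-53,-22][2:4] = [-43, -15]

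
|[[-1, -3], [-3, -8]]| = -1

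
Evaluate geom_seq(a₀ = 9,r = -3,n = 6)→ [9, -27, 81, -243, 729, -2187]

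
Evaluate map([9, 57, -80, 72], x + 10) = [19, 67, -70, 82]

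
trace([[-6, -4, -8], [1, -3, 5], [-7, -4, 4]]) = -5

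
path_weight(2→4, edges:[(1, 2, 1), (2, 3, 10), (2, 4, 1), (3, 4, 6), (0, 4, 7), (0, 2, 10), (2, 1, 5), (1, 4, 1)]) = w(2→4)=1
= 1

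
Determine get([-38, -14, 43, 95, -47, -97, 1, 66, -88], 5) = -97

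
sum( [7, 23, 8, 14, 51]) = 7 + 23 + 8 + 14 + 51
= 103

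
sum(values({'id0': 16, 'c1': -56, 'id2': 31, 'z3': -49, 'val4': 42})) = -16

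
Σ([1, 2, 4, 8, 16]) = 1 + 2 + 4 + 8 + 16
= 31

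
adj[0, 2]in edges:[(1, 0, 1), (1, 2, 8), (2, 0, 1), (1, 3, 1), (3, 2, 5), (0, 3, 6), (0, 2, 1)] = 1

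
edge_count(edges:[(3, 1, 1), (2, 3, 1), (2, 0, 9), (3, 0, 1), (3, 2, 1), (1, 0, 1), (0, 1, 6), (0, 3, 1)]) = 8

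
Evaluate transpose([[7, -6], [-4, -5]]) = [[7, -4], [-6, -5]]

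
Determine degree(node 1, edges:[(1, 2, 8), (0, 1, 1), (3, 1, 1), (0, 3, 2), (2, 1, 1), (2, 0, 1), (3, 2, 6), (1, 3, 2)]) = incident: (1,2), (0,1), (3,1), (2,1), (1,3)
= 5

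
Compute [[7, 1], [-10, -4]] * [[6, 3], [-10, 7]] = C[0][0] = (7)*(6) + (1)*(-10) = 32
C[0][1] = (7)*(3) + (1)*(7) = 28
C[1][0] = (-10)*(6) + (-4)*(-10) = -20
C[1][1] = (-10)*(3) + (-4)*(7) = -58
= [[32, 28], [-20, -58]]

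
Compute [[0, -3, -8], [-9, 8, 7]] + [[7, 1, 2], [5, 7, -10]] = [[7, -2, -6], [-4, 15, -3]]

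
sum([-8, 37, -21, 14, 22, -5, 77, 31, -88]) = (-8) + 37 + (-21) + 14 + 22 + (-5) + 77 + 31 + (-88)
= 59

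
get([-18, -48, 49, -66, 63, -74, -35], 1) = -48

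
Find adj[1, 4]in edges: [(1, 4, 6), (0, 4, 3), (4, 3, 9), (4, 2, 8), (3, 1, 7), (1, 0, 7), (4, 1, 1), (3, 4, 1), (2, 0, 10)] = 6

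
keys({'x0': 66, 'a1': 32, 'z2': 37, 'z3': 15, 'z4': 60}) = ['x0', 'a1', 'z2', 'z3', 'z4']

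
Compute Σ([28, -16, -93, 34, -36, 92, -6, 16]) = 19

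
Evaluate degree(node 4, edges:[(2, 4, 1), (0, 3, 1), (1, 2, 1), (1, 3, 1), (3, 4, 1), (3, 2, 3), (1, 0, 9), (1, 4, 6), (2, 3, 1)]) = 3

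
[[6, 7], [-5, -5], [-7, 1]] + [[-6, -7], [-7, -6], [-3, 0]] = [[0, 0], [-12, -11], [-10, 1]]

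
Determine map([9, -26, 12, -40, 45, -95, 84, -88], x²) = [81, 676, 144, 1600, 2025, 9025, 7056, 7744]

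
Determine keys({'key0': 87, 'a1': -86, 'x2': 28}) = ['key0', 'a1', 'x2']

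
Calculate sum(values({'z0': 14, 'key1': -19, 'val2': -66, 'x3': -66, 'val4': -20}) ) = -157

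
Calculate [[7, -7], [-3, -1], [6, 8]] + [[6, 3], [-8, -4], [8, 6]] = [[13, -4], [-11, -5], [14, 14]]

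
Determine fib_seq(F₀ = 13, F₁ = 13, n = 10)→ F_2 = F_1 + F_0 = 26
F_3 = F_2 + F_1 = 39
F_4 = F_3 + F_2 = 65
...
= [13, 13, 26, 39, 65, 104, 169, 273, 442, 715]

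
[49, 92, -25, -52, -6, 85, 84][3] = -52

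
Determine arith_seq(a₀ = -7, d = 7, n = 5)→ a_0 = -7 + 0*7 = -7
a_1 = -7 + 1*7 = 0
a_2 = -7 + 2*7 = 7
...
= [-7, 0, 7, 14, 21]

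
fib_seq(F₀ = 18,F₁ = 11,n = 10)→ [18, 11, 29, 40, 69, 109, 178, 287, 465, 752]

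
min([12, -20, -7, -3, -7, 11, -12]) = -20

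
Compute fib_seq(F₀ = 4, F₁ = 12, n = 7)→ [4, 12, 16, 28, 44, 72, 116]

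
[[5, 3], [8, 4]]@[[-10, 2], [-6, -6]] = C[0][0] = (5)*(-10) + (3)*(-6) = -68
C[0][1] = (5)*(2) + (3)*(-6) = -8
C[1][0] = (8)*(-10) + (4)*(-6) = -104
C[1][1] = (8)*(2) + (4)*(-6) = -8
= [[-68, -8], [-104, -8]]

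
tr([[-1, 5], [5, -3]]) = diagonal: (-1) + (-3)
= -4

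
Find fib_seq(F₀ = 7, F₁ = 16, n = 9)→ [7, 16, 23, 39, 62, 101, 163, 264, 427]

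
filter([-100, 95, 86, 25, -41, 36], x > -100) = keep x where x > -100: -100✗, 95✓, 86✓, 25✓, -41✓, 36✓
= [95, 86, 25, -41, 36]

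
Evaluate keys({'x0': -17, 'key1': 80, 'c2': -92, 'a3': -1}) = ['x0', 'key1', 'c2', 'a3']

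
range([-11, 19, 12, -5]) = 30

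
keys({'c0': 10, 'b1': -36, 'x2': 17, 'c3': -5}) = ['c0', 'b1', 'x2', 'c3']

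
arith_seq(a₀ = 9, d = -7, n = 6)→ [9, 2, -5, -12, -19, -26]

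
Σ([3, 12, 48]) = 63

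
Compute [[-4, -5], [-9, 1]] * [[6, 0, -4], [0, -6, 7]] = C[0][0] = (-4)*(6) + (-5)*(0) = -24
C[0][1] = (-4)*(0) + (-5)*(-6) = 30
C[0][2] = (-4)*(-4) + (-5)*(7) = -19
C[1][0] = (-9)*(6) + (1)*(0) = -54
C[1][1] = (-9)*(0) + (1)*(-6) = -6
C[1][2] = (-9)*(-4) + (1)*(7) = 43
= [[-24, 30, -19], [-54, -6, 43]]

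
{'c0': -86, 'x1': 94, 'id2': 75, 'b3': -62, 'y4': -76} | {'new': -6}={'c0': -86, 'x1': 94, 'id2': 75, 'b3': -62, 'y4': -76, 'new': -6}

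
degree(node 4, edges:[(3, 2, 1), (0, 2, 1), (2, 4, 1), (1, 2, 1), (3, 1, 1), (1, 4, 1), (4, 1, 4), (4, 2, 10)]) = incident: (2,4), (1,4), (4,1), (4,2)
= 4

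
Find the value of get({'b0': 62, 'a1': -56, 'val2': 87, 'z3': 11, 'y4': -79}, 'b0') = 62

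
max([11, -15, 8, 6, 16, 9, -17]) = 16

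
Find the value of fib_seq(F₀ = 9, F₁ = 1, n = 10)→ F_2 = F_1 + F_0 = 10
F_3 = F_2 + F_1 = 11
F_4 = F_3 + F_2 = 21
...
= [9, 1, 10, 11, 21, 32, 53, 85, 138, 223]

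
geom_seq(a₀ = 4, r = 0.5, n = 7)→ a_0 = 4*0.5^0 = 4.0
a_1 = 4*0.5^1 = 2.0
a_2 = 4*0.5^2 = 1.0
...
= [4.0, 2.0, 1.0, 0.5, 0.25, 0.125, 0.0625]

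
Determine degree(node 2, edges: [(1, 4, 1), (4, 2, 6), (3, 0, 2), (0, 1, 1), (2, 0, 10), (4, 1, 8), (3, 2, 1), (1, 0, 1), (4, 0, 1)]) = 3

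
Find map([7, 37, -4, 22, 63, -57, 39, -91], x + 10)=[17, 47, 6, 32, 73, -47, 49, -81]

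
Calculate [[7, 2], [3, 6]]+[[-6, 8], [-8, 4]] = [[1, 10], [-5, 10]]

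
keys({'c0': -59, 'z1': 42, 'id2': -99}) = ['c0', 'z1', 'id2']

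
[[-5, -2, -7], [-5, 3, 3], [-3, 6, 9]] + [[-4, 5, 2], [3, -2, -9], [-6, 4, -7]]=[[-9, 3, -5], [-2, 1, -6], [-9, 10, 2]]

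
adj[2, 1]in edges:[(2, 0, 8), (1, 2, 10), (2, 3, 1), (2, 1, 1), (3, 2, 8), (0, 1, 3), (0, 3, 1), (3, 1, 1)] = 1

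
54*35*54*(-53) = -5409180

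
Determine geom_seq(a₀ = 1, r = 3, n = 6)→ [1, 3, 9, 27, 81, 243]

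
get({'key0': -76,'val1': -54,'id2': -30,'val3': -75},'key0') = -76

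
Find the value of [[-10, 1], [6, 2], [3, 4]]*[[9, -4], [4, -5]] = C[0][0] = (-10)*(9) + (1)*(4) = -86
C[0][1] = (-10)*(-4) + (1)*(-5) = 35
C[1][0] = (6)*(9) + (2)*(4) = 62
C[1][1] = (6)*(-4) + (2)*(-5) = -34
C[2][0] = (3)*(9) + (4)*(4) = 43
C[2][1] = (3)*(-4) + (4)*(-5) = -32
= [[-86, 35], [62, -34], [43, -32]]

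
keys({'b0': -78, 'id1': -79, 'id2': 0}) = ['b0', 'id1', 'id2']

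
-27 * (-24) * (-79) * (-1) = 51192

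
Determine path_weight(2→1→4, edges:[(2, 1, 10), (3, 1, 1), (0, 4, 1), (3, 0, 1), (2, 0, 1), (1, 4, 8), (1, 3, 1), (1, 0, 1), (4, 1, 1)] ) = w(2→1)=10 + w(1→4)=8
= 18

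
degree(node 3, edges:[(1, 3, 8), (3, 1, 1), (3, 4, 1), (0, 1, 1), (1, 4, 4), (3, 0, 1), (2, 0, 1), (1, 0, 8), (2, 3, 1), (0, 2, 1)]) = 5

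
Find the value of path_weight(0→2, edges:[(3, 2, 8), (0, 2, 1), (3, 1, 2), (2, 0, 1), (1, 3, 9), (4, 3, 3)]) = 1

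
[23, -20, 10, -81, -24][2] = 10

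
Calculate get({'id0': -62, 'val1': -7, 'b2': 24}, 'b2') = 24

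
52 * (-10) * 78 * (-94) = 3812640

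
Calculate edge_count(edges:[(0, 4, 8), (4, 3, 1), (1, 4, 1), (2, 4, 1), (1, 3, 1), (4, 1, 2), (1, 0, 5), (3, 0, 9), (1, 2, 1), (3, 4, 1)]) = 10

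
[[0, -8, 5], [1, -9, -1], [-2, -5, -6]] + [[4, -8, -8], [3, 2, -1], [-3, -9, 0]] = [[4, -16, -3], [4, -7, -2], [-5, -14, -6]]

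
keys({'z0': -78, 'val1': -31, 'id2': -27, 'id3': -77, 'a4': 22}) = ['z0', 'val1', 'id2', 'id3', 'a4']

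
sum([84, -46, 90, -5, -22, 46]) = 147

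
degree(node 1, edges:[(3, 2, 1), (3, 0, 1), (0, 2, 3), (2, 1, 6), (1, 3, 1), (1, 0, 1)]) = incident: (2,1), (1,3), (1,0)
= 3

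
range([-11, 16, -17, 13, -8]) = 33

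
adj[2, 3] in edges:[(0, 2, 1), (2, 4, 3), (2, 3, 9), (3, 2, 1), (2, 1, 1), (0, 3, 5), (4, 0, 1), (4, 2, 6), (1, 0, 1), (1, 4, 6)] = 9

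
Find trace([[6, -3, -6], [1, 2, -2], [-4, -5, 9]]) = 17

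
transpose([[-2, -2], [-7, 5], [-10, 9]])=[[-2, -7, -10], [-2, 5, 9]]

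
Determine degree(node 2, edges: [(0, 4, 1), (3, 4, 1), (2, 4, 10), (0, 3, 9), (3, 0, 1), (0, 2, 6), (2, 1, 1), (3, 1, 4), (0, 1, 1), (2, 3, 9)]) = incident: (2,4), (0,2), (2,1), (2,3)
= 4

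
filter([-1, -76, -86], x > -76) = keep x where x > -76: -1✓, -76✗, -86✗
= [-1]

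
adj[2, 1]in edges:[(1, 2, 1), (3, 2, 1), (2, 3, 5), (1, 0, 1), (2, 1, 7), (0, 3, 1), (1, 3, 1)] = 7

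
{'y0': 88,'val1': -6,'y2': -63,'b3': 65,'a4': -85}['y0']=88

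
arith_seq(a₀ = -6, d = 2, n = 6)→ a_0 = -6 + 0*2 = -6
a_1 = -6 + 1*2 = -4
a_2 = -6 + 2*2 = -2
...
= [-6, -4, -2, 0, 2, 4]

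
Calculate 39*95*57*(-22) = -4646070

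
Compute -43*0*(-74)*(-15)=0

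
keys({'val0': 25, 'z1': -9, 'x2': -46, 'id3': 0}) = ['val0', 'z1', 'x2', 'id3']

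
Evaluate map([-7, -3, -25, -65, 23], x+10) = -7+10=3, -3+10=7, -25+10=-15, -65+10=-55, 23+10=33
= [3, 7, -15, -55, 33]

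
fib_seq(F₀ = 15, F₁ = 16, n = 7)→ [15, 16, 31, 47, 78, 125, 203]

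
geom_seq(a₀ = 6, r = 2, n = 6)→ [6, 12, 24, 48, 96, 192]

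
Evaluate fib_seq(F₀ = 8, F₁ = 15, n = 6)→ F_2 = F_1 + F_0 = 23
F_3 = F_2 + F_1 = 38
F_4 = F_3 + F_2 = 61
...
= [8, 15, 23, 38, 61, 99]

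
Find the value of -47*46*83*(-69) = 12381774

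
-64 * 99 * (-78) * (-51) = -25204608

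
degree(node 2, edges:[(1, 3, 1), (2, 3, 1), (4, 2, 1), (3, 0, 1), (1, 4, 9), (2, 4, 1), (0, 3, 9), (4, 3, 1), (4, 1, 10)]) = incident: (2,3), (4,2), (2,4)
= 3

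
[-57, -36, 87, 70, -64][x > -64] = [-57, -36, 87, 70]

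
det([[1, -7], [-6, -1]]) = -43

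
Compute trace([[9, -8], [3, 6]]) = diagonal: 9 + 6
= 15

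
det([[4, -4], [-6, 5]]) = (4)*(5) - (-4)*(-6)
= -4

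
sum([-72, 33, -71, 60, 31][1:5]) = slice → [33, -71, 60, 31]
33 + (-71) + 60 + 31
= 53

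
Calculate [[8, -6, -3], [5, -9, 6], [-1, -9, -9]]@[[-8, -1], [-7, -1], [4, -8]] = C[0][0] = (8)*(-8) + (-6)*(-7) + (-3)*(4) = -34
C[0][1] = (8)*(-1) + (-6)*(-1) + (-3)*(-8) = 22
C[1][0] = (5)*(-8) + (-9)*(-7) + (6)*(4) = 47
C[1][1] = (5)*(-1) + (-9)*(-1) + (6)*(-8) = -44
C[2][0] = (-1)*(-8) + (-9)*(-7) + (-9)*(4) = 35
C[2][1] = (-1)*(-1) + (-9)*(-1) + (-9)*(-8) = 82
= [[-34, 22], [47, -44], [35, 82]]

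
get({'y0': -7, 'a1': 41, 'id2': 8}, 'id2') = 8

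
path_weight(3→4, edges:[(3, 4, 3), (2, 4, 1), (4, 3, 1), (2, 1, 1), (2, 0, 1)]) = 3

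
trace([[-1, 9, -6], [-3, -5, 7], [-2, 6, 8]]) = 2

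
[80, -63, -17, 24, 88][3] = 24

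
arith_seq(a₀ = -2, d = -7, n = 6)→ a_0 = -2 + 0*-7 = -2
a_1 = -2 + 1*-7 = -9
a_2 = -2 + 2*-7 = -16
...
= [-2, -9, -16, -23, -30, -37]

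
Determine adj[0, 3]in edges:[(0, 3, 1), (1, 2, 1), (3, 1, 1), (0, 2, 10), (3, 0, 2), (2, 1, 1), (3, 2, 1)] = 1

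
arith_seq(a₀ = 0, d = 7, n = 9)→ a_0 = 0 + 0*7 = 0
a_1 = 0 + 1*7 = 7
a_2 = 0 + 2*7 = 14
...
= [0, 7, 14, 21, 28, 35, 42, 49, 56]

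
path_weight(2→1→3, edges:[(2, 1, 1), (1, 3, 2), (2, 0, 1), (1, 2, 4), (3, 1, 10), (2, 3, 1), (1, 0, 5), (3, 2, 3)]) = 3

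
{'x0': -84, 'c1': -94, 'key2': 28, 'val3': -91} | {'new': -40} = {'x0': -84, 'c1': -94, 'key2': 28, 'val3': -91, 'new': -40}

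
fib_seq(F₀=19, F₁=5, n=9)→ F_2 = F_1 + F_0 = 24
F_3 = F_2 + F_1 = 29
F_4 = F_3 + F_2 = 53
...
= [19, 5, 24, 29, 53, 82, 135, 217, 352]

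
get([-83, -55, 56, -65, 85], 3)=-65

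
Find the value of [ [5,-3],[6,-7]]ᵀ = [[5, 6], [-3, -7]]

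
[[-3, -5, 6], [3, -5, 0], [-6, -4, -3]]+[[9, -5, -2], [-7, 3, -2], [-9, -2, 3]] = [[6, -10, 4], [-4, -2, -2], [-15, -6, 0]]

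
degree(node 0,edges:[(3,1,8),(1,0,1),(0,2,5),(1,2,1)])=incident: (1,0), (0,2)
= 2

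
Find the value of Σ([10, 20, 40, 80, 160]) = 10 + 20 + 40 + 80 + 160
= 310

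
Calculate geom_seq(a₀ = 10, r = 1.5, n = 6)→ [10.0, 15.0, 22.5, 33.75, 50.625, 75.9375]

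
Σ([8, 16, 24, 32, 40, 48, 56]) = 224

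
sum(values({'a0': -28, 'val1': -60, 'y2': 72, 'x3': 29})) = 13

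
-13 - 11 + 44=20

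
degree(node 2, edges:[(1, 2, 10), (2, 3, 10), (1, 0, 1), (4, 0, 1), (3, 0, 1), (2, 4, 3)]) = 3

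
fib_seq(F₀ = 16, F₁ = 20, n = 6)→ [16, 20, 36, 56, 92, 148]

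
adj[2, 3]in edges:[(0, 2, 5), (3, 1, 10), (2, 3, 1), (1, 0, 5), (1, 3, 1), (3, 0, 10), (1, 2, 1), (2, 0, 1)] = 1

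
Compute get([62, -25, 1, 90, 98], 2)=1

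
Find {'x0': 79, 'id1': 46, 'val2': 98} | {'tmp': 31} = {'x0': 79, 'id1': 46, 'val2': 98, 'tmp': 31}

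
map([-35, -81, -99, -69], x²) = [1225, 6561, 9801, 4761]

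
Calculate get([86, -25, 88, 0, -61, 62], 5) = 62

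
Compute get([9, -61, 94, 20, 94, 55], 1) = -61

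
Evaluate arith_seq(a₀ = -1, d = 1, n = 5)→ [-1, 0, 1, 2, 3]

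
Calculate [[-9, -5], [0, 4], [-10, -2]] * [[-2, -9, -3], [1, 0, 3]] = C[0][0] = (-9)*(-2) + (-5)*(1) = 13
C[0][1] = (-9)*(-9) + (-5)*(0) = 81
C[0][2] = (-9)*(-3) + (-5)*(3) = 12
C[1][0] = (0)*(-2) + (4)*(1) = 4
C[1][1] = (0)*(-9) + (4)*(0) = 0
C[1][2] = (0)*(-3) + (4)*(3) = 12
... (3 more cells)
= [[13, 81, 12], [4, 0, 12], [18, 90, 24]]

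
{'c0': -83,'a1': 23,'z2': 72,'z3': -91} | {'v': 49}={'c0': -83, 'a1': 23, 'z2': 72, 'z3': -91, 'v': 49}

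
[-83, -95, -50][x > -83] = [-50]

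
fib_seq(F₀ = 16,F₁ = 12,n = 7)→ [16, 12, 28, 40, 68, 108, 176]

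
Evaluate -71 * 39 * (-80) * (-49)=-10854480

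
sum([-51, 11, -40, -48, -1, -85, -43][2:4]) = -88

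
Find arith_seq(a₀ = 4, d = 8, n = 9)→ a_0 = 4 + 0*8 = 4
a_1 = 4 + 1*8 = 12
a_2 = 4 + 2*8 = 20
...
= [4, 12, 20, 28, 36, 44, 52, 60, 68]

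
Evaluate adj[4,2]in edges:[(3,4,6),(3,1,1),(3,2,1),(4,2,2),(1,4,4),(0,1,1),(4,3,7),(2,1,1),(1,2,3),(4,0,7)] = 2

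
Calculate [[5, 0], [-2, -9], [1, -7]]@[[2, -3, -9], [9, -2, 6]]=[[10, -15, -45], [-85, 24, -36], [-61, 11, -51]]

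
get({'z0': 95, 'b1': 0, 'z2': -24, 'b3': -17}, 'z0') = 95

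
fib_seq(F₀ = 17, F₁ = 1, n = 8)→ [17, 1, 18, 19, 37, 56, 93, 149]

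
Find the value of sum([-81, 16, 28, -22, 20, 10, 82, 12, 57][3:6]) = 8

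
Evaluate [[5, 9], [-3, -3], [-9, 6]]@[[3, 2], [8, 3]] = C[0][0] = (5)*(3) + (9)*(8) = 87
C[0][1] = (5)*(2) + (9)*(3) = 37
C[1][0] = (-3)*(3) + (-3)*(8) = -33
C[1][1] = (-3)*(2) + (-3)*(3) = -15
C[2][0] = (-9)*(3) + (6)*(8) = 21
C[2][1] = (-9)*(2) + (6)*(3) = 0
= [[87, 37], [-33, -15], [21, 0]]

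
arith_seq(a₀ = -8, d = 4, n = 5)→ a_0 = -8 + 0*4 = -8
a_1 = -8 + 1*4 = -4
a_2 = -8 + 2*4 = 0
...
= [-8, -4, 0, 4, 8]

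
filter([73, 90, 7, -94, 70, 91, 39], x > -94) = [73, 90, 7, 70, 91, 39]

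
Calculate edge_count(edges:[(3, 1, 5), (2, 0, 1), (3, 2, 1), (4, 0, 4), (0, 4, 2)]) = 5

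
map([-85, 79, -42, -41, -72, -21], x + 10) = [-75, 89, -32, -31, -62, -11]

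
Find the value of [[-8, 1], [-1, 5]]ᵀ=[[-8, -1], [1, 5]]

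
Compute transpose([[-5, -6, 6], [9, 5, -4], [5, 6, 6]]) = [[-5, 9, 5], [-6, 5, 6], [6, -4, 6]]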